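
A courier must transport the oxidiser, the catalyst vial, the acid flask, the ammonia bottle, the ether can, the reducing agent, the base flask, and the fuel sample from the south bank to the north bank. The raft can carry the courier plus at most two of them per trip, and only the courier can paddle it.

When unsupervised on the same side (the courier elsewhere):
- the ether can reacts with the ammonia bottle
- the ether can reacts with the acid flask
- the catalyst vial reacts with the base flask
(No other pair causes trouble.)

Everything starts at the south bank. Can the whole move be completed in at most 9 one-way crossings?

Yes

Yes — this plan uses 9 crossings (≤ 9):
1. Courier goes to the north bank with the catalyst vial and the ether can.  [the south bank: the acid flask, the ammonia bottle, the base flask, the fuel sample, the oxidiser, the reducing agent | the north bank: the catalyst vial, the ether can]
2. Courier goes back to the south bank alone.  [the south bank: the acid flask, the ammonia bottle, the base flask, the fuel sample, the oxidiser, the reducing agent | the north bank: the catalyst vial, the ether can]
3. Courier goes to the north bank with the oxidiser.  [the south bank: the acid flask, the ammonia bottle, the base flask, the fuel sample, the reducing agent | the north bank: the catalyst vial, the ether can, the oxidiser]
4. Courier goes back to the south bank alone.  [the south bank: the acid flask, the ammonia bottle, the base flask, the fuel sample, the reducing agent | the north bank: the catalyst vial, the ether can, the oxidiser]
5. Courier goes to the north bank with the acid flask and the ammonia bottle.  [the south bank: the base flask, the fuel sample, the reducing agent | the north bank: the acid flask, the ammonia bottle, the catalyst vial, the ether can, the oxidiser]
6. Courier goes back to the south bank with the ether can.  [the south bank: the base flask, the ether can, the fuel sample, the reducing agent | the north bank: the acid flask, the ammonia bottle, the catalyst vial, the oxidiser]
7. Courier goes to the north bank with the fuel sample and the reducing agent.  [the south bank: the base flask, the ether can | the north bank: the acid flask, the ammonia bottle, the catalyst vial, the fuel sample, the oxidiser, the reducing agent]
8. Courier goes back to the south bank alone.  [the south bank: the base flask, the ether can | the north bank: the acid flask, the ammonia bottle, the catalyst vial, the fuel sample, the oxidiser, the reducing agent]
9. Courier goes to the north bank with the base flask and the ether can.  [the south bank: — | the north bank: the acid flask, the ammonia bottle, the base flask, the catalyst vial, the ether can, the fuel sample, the oxidiser, the reducing agent]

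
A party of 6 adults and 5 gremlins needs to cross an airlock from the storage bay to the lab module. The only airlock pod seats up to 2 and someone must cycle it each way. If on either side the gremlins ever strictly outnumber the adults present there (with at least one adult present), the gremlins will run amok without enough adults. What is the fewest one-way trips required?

Counting alone: each trip to the lab module takes at most 2 across and each return brings at least 1 back, so after t trips out (and t−1 returns) at most 2t − (t−1) of the 11 are across; that first reaches 11 at t = 10, so at least 19 crossings are needed.
The plan below uses exactly 19 crossings, so it is optimal:
1. 2 gremlins → the lab module.  (the storage bay: 6A 3G; the lab module: 0A 2G)
2. 1 gremlin ← the storage bay.  (the storage bay: 6A 4G; the lab module: 0A 1G)
3. 2 gremlins → the lab module.  (the storage bay: 6A 2G; the lab module: 0A 3G)
4. 1 gremlin ← the storage bay.  (the storage bay: 6A 3G; the lab module: 0A 2G)
5. 2 adults → the lab module.  (the storage bay: 4A 3G; the lab module: 2A 2G)
6. 1 gremlin ← the storage bay.  (the storage bay: 4A 4G; the lab module: 2A 1G)
7. 1 adult and 1 gremlin → the lab module.  (the storage bay: 3A 3G; the lab module: 3A 2G)
8. 1 adult ← the storage bay.  (the storage bay: 4A 3G; the lab module: 2A 2G)
9. 1 adult and 1 gremlin → the lab module.  (the storage bay: 3A 2G; the lab module: 3A 3G)
10. 1 gremlin ← the storage bay.  (the storage bay: 3A 3G; the lab module: 3A 2G)
11. 1 adult and 1 gremlin → the lab module.  (the storage bay: 2A 2G; the lab module: 4A 3G)
12. 1 adult ← the storage bay.  (the storage bay: 3A 2G; the lab module: 3A 3G)
13. 1 adult and 1 gremlin → the lab module.  (the storage bay: 2A 1G; the lab module: 4A 4G)
14. 1 gremlin ← the storage bay.  (the storage bay: 2A 2G; the lab module: 4A 3G)
15. 1 adult and 1 gremlin → the lab module.  (the storage bay: 1A 1G; the lab module: 5A 4G)
16. 1 adult ← the storage bay.  (the storage bay: 2A 1G; the lab module: 4A 4G)
17. 1 adult and 1 gremlin → the lab module.  (the storage bay: 1A 0G; the lab module: 5A 5G)
18. 1 gremlin ← the storage bay.  (the storage bay: 1A 1G; the lab module: 5A 4G)
19. 1 adult and 1 gremlin → the lab module.  (the storage bay: 0A 0G; the lab module: 6A 5G)

19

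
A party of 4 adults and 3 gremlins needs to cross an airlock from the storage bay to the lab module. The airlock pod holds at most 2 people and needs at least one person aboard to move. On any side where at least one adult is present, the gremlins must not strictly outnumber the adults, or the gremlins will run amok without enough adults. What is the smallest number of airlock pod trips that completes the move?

11

Counting alone: each trip to the lab module takes at most 2 across and each return brings at least 1 back, so after t trips out (and t−1 returns) at most 2t − (t−1) of the 7 are across; that first reaches 7 at t = 6, so at least 11 crossings are needed.
The plan below uses exactly 11 crossings, so it is optimal:
1. 2 gremlins → the lab module.  (the storage bay: 4A 1G; the lab module: 0A 2G)
2. 1 gremlin ← the storage bay.  (the storage bay: 4A 2G; the lab module: 0A 1G)
3. 2 gremlins → the lab module.  (the storage bay: 4A 0G; the lab module: 0A 3G)
4. 1 gremlin ← the storage bay.  (the storage bay: 4A 1G; the lab module: 0A 2G)
5. 2 adults → the lab module.  (the storage bay: 2A 1G; the lab module: 2A 2G)
6. 1 gremlin ← the storage bay.  (the storage bay: 2A 2G; the lab module: 2A 1G)
7. 1 adult and 1 gremlin → the lab module.  (the storage bay: 1A 1G; the lab module: 3A 2G)
8. 1 adult ← the storage bay.  (the storage bay: 2A 1G; the lab module: 2A 2G)
9. 1 adult and 1 gremlin → the lab module.  (the storage bay: 1A 0G; the lab module: 3A 3G)
10. 1 gremlin ← the storage bay.  (the storage bay: 1A 1G; the lab module: 3A 2G)
11. 1 adult and 1 gremlin → the lab module.  (the storage bay: 0A 0G; the lab module: 4A 3G)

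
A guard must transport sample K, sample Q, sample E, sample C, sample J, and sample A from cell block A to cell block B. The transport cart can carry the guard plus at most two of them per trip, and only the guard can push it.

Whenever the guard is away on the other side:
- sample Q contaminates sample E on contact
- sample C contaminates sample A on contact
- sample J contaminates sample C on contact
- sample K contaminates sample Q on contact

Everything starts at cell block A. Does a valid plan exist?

1. Guard goes to cell block B with sample C and sample Q.
2. Guard goes back to cell block A alone.
3. Guard goes to cell block B with sample E and sample K.
4. Guard goes back to cell block A with sample Q.
5. Guard goes to cell block B with sample A and sample J.
6. Guard goes back to cell block A with sample C.
7. Guard goes to cell block B with sample C and sample Q.

Yes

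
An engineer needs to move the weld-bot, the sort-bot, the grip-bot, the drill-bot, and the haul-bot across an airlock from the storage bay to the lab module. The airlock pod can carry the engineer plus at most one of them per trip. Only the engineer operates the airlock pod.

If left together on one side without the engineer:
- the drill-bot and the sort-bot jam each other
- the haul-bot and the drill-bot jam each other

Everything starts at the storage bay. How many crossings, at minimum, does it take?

Counting alone: the engineer can take at most 1 across per trip to the lab module, so moving all 5 needs at least 5 loaded trips out, with a return between consecutive ones — at least 9 crossings.
The safety rule pushes this higher. Following every safe sequence of crossings, the most of the 5 that can be at the lab module as the airlock pod arrives there on crossing 9 is 4 — never all 5.
So no plan with fewer than 11 crossings exists, and this one achieves 11:
1. Engineer goes to the lab module with the drill-bot.  [the storage bay: the grip-bot, the haul-bot, the sort-bot, the weld-bot | the lab module: the drill-bot]
2. Engineer goes back to the storage bay alone.  [the storage bay: the grip-bot, the haul-bot, the sort-bot, the weld-bot | the lab module: the drill-bot]
3. Engineer goes to the lab module with the weld-bot.  [the storage bay: the grip-bot, the haul-bot, the sort-bot | the lab module: the drill-bot, the weld-bot]
4. Engineer goes back to the storage bay alone.  [the storage bay: the grip-bot, the haul-bot, the sort-bot | the lab module: the drill-bot, the weld-bot]
5. Engineer goes to the lab module with the sort-bot.  [the storage bay: the grip-bot, the haul-bot | the lab module: the drill-bot, the sort-bot, the weld-bot]
6. Engineer goes back to the storage bay with the drill-bot.  [the storage bay: the drill-bot, the grip-bot, the haul-bot | the lab module: the sort-bot, the weld-bot]
7. Engineer goes to the lab module with the haul-bot.  [the storage bay: the drill-bot, the grip-bot | the lab module: the haul-bot, the sort-bot, the weld-bot]
8. Engineer goes back to the storage bay alone.  [the storage bay: the drill-bot, the grip-bot | the lab module: the haul-bot, the sort-bot, the weld-bot]
9. Engineer goes to the lab module with the grip-bot.  [the storage bay: the drill-bot | the lab module: the grip-bot, the haul-bot, the sort-bot, the weld-bot]
10. Engineer goes back to the storage bay alone.  [the storage bay: the drill-bot | the lab module: the grip-bot, the haul-bot, the sort-bot, the weld-bot]
11. Engineer goes to the lab module with the drill-bot.  [the storage bay: — | the lab module: the drill-bot, the grip-bot, the haul-bot, the sort-bot, the weld-bot]

11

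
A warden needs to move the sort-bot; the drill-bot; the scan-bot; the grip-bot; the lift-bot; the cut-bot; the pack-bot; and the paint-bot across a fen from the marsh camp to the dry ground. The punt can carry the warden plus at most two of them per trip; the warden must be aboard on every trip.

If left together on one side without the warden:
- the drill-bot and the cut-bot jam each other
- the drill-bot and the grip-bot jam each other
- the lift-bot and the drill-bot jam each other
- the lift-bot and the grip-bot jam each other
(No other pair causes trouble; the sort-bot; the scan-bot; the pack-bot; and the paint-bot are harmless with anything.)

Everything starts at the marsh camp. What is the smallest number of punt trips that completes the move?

13

Counting alone: the warden can take at most 2 across per trip to the dry ground, so moving all 8 needs at least 4 loaded trips out, with a return between consecutive ones — at least 7 crossings.
The safety rule pushes this higher. Following every safe sequence of crossings, the most of the 8 that can be at the dry ground as the punt arrives there on crossings 7, 9, 11 is 5, 6, 7 respectively — never all 8.
So no plan with fewer than 13 crossings exists, and this one achieves 13:
1. Warden goes to the dry ground with the drill-bot and the grip-bot.  [the marsh camp: the cut-bot, the lift-bot, the pack-bot, the paint-bot, the scan-bot, the sort-bot | the dry ground: the drill-bot, the grip-bot]
2. Warden goes back to the marsh camp with the drill-bot.  [the marsh camp: the cut-bot, the drill-bot, the lift-bot, the pack-bot, the paint-bot, the scan-bot, the sort-bot | the dry ground: the grip-bot]
3. Warden goes to the dry ground with the drill-bot and the sort-bot.  [the marsh camp: the cut-bot, the lift-bot, the pack-bot, the paint-bot, the scan-bot | the dry ground: the drill-bot, the grip-bot, the sort-bot]
4. Warden goes back to the marsh camp with the drill-bot.  [the marsh camp: the cut-bot, the drill-bot, the lift-bot, the pack-bot, the paint-bot, the scan-bot | the dry ground: the grip-bot, the sort-bot]
5. Warden goes to the dry ground with the drill-bot and the scan-bot.  [the marsh camp: the cut-bot, the lift-bot, the pack-bot, the paint-bot | the dry ground: the drill-bot, the grip-bot, the scan-bot, the sort-bot]
6. Warden goes back to the marsh camp with the drill-bot.  [the marsh camp: the cut-bot, the drill-bot, the lift-bot, the pack-bot, the paint-bot | the dry ground: the grip-bot, the scan-bot, the sort-bot]
7. Warden goes to the dry ground with the cut-bot and the drill-bot.  [the marsh camp: the lift-bot, the pack-bot, the paint-bot | the dry ground: the cut-bot, the drill-bot, the grip-bot, the scan-bot, the sort-bot]
8. Warden goes back to the marsh camp with the drill-bot.  [the marsh camp: the drill-bot, the lift-bot, the pack-bot, the paint-bot | the dry ground: the cut-bot, the grip-bot, the scan-bot, the sort-bot]
9. Warden goes to the dry ground with the drill-bot and the pack-bot.  [the marsh camp: the lift-bot, the paint-bot | the dry ground: the cut-bot, the drill-bot, the grip-bot, the pack-bot, the scan-bot, the sort-bot]
10. Warden goes back to the marsh camp with the drill-bot.  [the marsh camp: the drill-bot, the lift-bot, the paint-bot | the dry ground: the cut-bot, the grip-bot, the pack-bot, the scan-bot, the sort-bot]
11. Warden goes to the dry ground with the drill-bot and the paint-bot.  [the marsh camp: the lift-bot | the dry ground: the cut-bot, the drill-bot, the grip-bot, the pack-bot, the paint-bot, the scan-bot, the sort-bot]
12. Warden goes back to the marsh camp with the drill-bot.  [the marsh camp: the drill-bot, the lift-bot | the dry ground: the cut-bot, the grip-bot, the pack-bot, the paint-bot, the scan-bot, the sort-bot]
13. Warden goes to the dry ground with the drill-bot and the lift-bot.  [the marsh camp: — | the dry ground: the cut-bot, the drill-bot, the grip-bot, the lift-bot, the pack-bot, the paint-bot, the scan-bot, the sort-bot]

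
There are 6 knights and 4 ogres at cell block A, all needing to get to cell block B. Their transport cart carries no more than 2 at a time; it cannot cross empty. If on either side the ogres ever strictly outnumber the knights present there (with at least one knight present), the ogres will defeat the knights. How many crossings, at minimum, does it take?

Counting alone: each trip to cell block B takes at most 2 across and each return brings at least 1 back, so after t trips out (and t−1 returns) at most 2t − (t−1) of the 10 are across; that first reaches 10 at t = 9, so at least 17 crossings are needed.
The plan below uses exactly 17 crossings, so it is optimal:
1. 2 ogres → cell block B.  (cell block A: 6K 2O; cell block B: 0K 2O)
2. 1 ogre ← cell block A.  (cell block A: 6K 3O; cell block B: 0K 1O)
3. 2 ogres → cell block B.  (cell block A: 6K 1O; cell block B: 0K 3O)
4. 1 ogre ← cell block A.  (cell block A: 6K 2O; cell block B: 0K 2O)
5. 2 knights → cell block B.  (cell block A: 4K 2O; cell block B: 2K 2O)
6. 1 ogre ← cell block A.  (cell block A: 4K 3O; cell block B: 2K 1O)
7. 1 knight and 1 ogre → cell block B.  (cell block A: 3K 2O; cell block B: 3K 2O)
8. 1 ogre ← cell block A.  (cell block A: 3K 3O; cell block B: 3K 1O)
9. 2 ogres → cell block B.  (cell block A: 3K 1O; cell block B: 3K 3O)
10. 1 ogre ← cell block A.  (cell block A: 3K 2O; cell block B: 3K 2O)
11. 1 knight and 1 ogre → cell block B.  (cell block A: 2K 1O; cell block B: 4K 3O)
12. 1 ogre ← cell block A.  (cell block A: 2K 2O; cell block B: 4K 2O)
13. 2 ogres → cell block B.  (cell block A: 2K 0O; cell block B: 4K 4O)
14. 1 ogre ← cell block A.  (cell block A: 2K 1O; cell block B: 4K 3O)
15. 1 knight and 1 ogre → cell block B.  (cell block A: 1K 0O; cell block B: 5K 4O)
16. 1 ogre ← cell block A.  (cell block A: 1K 1O; cell block B: 5K 3O)
17. 1 knight and 1 ogre → cell block B.  (cell block A: 0K 0O; cell block B: 6K 4O)

17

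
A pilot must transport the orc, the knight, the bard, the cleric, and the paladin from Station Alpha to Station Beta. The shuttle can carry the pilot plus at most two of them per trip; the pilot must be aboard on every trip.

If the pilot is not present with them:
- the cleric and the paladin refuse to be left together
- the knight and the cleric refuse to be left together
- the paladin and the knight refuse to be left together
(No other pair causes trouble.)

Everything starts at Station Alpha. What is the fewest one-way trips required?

Counting alone: the pilot can take at most 2 across per trip to Station Beta, so moving all 5 needs at least 3 loaded trips out, with a return between consecutive ones — at least 5 crossings.
The safety rule pushes this higher. Following every safe sequence of crossings, the most of the 5 that can be at Station Beta as the shuttle arrives there on crossing 5 is 4 — never all 5.
So no plan with fewer than 7 crossings exists, and this one achieves 7:
1. Pilot goes to Station Beta with the cleric and the knight.
2. Pilot goes back to Station Alpha with the knight.
3. Pilot goes to Station Beta with the knight and the orc.
4. Pilot goes back to Station Alpha with the knight.
5. Pilot goes to Station Beta with the bard and the knight.
6. Pilot goes back to Station Alpha with the knight.
7. Pilot goes to Station Beta with the knight and the paladin.

7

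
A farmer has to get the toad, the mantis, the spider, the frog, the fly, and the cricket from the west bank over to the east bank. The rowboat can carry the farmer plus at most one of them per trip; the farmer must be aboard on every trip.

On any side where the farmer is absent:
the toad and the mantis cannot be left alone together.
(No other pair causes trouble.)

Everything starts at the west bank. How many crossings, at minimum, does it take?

11

Counting alone: the farmer can take at most 1 across per trip to the east bank, so moving all 6 needs at least 6 loaded trips out, with a return between consecutive ones — at least 11 crossings.
The plan below uses exactly 11 crossings, so it is optimal:
1. Farmer goes to the east bank with the toad.
2. Farmer goes back to the west bank alone.
3. Farmer goes to the east bank with the spider.
4. Farmer goes back to the west bank alone.
5. Farmer goes to the east bank with the frog.
6. Farmer goes back to the west bank alone.
7. Farmer goes to the east bank with the fly.
8. Farmer goes back to the west bank alone.
9. Farmer goes to the east bank with the cricket.
10. Farmer goes back to the west bank alone.
11. Farmer goes to the east bank with the mantis.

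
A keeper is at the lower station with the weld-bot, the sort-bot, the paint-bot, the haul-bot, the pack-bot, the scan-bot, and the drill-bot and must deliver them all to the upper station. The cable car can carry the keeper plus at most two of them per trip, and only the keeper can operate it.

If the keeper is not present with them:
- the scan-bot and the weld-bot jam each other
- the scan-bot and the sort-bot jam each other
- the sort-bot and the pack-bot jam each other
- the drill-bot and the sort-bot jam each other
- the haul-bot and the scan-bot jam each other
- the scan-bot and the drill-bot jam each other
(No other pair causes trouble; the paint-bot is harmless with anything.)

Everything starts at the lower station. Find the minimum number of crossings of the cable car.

Counting alone: the keeper can take at most 2 across per trip to the upper station, so moving all 7 needs at least 4 loaded trips out, with a return between consecutive ones — at least 7 crossings.
The safety rule pushes this higher. Following every safe sequence of crossings, the most of the 7 that can be at the upper station as the cable car arrives there on crossings 7, 9 is 5, 6 respectively — never all 7.
So no plan with fewer than 11 crossings exists, and this one achieves 11:
1. Keeper goes to the upper station with the scan-bot and the sort-bot.
2. Keeper goes back to the lower station with the sort-bot.
3. Keeper goes to the upper station with the sort-bot and the weld-bot.
4. Keeper goes back to the lower station with the scan-bot.
5. Keeper goes to the upper station with the paint-bot and the scan-bot.
6. Keeper goes back to the lower station with the scan-bot.
7. Keeper goes to the upper station with the haul-bot and the scan-bot.
8. Keeper goes back to the lower station with the scan-bot.
9. Keeper goes to the upper station with the drill-bot and the pack-bot.
10. Keeper goes back to the lower station with the sort-bot.
11. Keeper goes to the upper station with the scan-bot and the sort-bot.

11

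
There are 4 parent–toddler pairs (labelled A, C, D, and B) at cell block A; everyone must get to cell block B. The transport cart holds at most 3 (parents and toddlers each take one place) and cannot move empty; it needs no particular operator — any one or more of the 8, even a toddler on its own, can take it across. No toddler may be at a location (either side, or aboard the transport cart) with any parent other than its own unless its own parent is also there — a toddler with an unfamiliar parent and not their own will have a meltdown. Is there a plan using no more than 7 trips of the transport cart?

Counting alone: each trip to cell block B takes at most 3 across and each return brings at least 1 back, so after t trips out (and t−1 returns) at most 3t − (t−1) of the 8 are across; that first reaches 8 at t = 4, so at least 7 crossings are needed.
The safety rule pushes this higher. Following every safe sequence of crossings, the most of the 8 that can be at cell block B as the transport cart arrives there on crossing 7 is 7 — never all 8.
So the move cannot be finished within 7 crossings. (The shortest complete plan takes 9:)
1. parent A and toddler A cross → cell block B.
2. parent A crosses ← cell block A.
3. parent A, parent C, and toddler C cross → cell block B.
4. parent A and toddler A cross ← cell block A.
5. parent A, parent B, and parent D cross → cell block B.
6. toddler C crosses ← cell block A.
7. toddler A and toddler C cross → cell block B.
8. toddler A crosses ← cell block A.
9. toddler A, toddler B, and toddler D cross → cell block B.

No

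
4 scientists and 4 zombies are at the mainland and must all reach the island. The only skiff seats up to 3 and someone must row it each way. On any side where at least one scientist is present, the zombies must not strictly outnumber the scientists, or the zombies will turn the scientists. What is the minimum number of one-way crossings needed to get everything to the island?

Counting alone: each trip to the island takes at most 3 across and each return brings at least 1 back, so after t trips out (and t−1 returns) at most 3t − (t−1) of the 8 are across; that first reaches 8 at t = 4, so at least 7 crossings are needed.
The safety rule pushes this higher. Following every safe sequence of crossings, the most of the 8 that can be at the island as the skiff arrives there on crossing 7 is 7 — never all 8.
So no plan with fewer than 9 crossings exists, and this one achieves 9:
1. 2 zombies → the island.  (the mainland: 4S 2Z; the island: 0S 2Z)
2. 1 zombie ← the mainland.  (the mainland: 4S 3Z; the island: 0S 1Z)
3. 3 zombies → the island.  (the mainland: 4S 0Z; the island: 0S 4Z)
4. 1 zombie ← the mainland.  (the mainland: 4S 1Z; the island: 0S 3Z)
5. 3 scientists → the island.  (the mainland: 1S 1Z; the island: 3S 3Z)
6. 1 scientist and 1 zombie ← the mainland.  (the mainland: 2S 2Z; the island: 2S 2Z)
7. 2 scientists → the island.  (the mainland: 0S 2Z; the island: 4S 2Z)
8. 1 zombie ← the mainland.  (the mainland: 0S 3Z; the island: 4S 1Z)
9. 3 zombies → the island.  (the mainland: 0S 0Z; the island: 4S 4Z)

9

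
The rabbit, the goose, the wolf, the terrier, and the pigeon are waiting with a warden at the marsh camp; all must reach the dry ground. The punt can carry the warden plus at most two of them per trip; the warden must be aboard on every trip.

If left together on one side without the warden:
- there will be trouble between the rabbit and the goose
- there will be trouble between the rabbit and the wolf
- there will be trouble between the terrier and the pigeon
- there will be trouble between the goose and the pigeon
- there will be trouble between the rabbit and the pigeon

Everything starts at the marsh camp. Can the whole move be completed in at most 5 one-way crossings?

Counting alone: the warden can take at most 2 across per trip to the dry ground, so moving all 5 needs at least 3 loaded trips out, with a return between consecutive ones — at least 5 crossings.
The safety rule pushes this higher. Following every safe sequence of crossings, the most of the 5 that can be at the dry ground as the punt arrives there on crossing 5 is 4 — never all 5.
So the move cannot be finished within 5 crossings. (The shortest complete plan takes 7:)
1. Warden goes to the dry ground with the pigeon and the rabbit.  [the marsh camp: the goose, the terrier, the wolf | the dry ground: the pigeon, the rabbit]
2. Warden goes back to the marsh camp with the rabbit.  [the marsh camp: the goose, the rabbit, the terrier, the wolf | the dry ground: the pigeon]
3. Warden goes to the dry ground with the rabbit and the wolf.  [the marsh camp: the goose, the terrier | the dry ground: the pigeon, the rabbit, the wolf]
4. Warden goes back to the marsh camp with the rabbit.  [the marsh camp: the goose, the rabbit, the terrier | the dry ground: the pigeon, the wolf]
5. Warden goes to the dry ground with the goose and the terrier.  [the marsh camp: the rabbit | the dry ground: the goose, the pigeon, the terrier, the wolf]
6. Warden goes back to the marsh camp with the pigeon.  [the marsh camp: the pigeon, the rabbit | the dry ground: the goose, the terrier, the wolf]
7. Warden goes to the dry ground with the pigeon and the rabbit.  [the marsh camp: — | the dry ground: the goose, the pigeon, the rabbit, the terrier, the wolf]

No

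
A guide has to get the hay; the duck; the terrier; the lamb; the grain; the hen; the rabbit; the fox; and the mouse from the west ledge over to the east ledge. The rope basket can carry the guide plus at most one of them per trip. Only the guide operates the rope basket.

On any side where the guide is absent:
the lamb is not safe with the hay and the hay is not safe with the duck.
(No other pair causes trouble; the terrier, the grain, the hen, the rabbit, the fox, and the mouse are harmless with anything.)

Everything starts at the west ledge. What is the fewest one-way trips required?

19

Counting alone: the guide can take at most 1 across per trip to the east ledge, so moving all 9 needs at least 9 loaded trips out, with a return between consecutive ones — at least 17 crossings.
The safety rule pushes this higher. Following every safe sequence of crossings, the most of the 9 that can be at the east ledge as the rope basket arrives there on crossing 17 is 8 — never all 9.
So no plan with fewer than 19 crossings exists, and this one achieves 19:
1. Guide goes to the east ledge with the hay.  [the west ledge: the duck, the fox, the grain, the hen, the lamb, the mouse, the rabbit, the terrier | the east ledge: the hay]
2. Guide goes back to the west ledge alone.  [the west ledge: the duck, the fox, the grain, the hen, the lamb, the mouse, the rabbit, the terrier | the east ledge: the hay]
3. Guide goes to the east ledge with the duck.  [the west ledge: the fox, the grain, the hen, the lamb, the mouse, the rabbit, the terrier | the east ledge: the duck, the hay]
4. Guide goes back to the west ledge with the hay.  [the west ledge: the fox, the grain, the hay, the hen, the lamb, the mouse, the rabbit, the terrier | the east ledge: the duck]
5. Guide goes to the east ledge with the lamb.  [the west ledge: the fox, the grain, the hay, the hen, the mouse, the rabbit, the terrier | the east ledge: the duck, the lamb]
6. Guide goes back to the west ledge alone.  [the west ledge: the fox, the grain, the hay, the hen, the mouse, the rabbit, the terrier | the east ledge: the duck, the lamb]
7. Guide goes to the east ledge with the terrier.  [the west ledge: the fox, the grain, the hay, the hen, the mouse, the rabbit | the east ledge: the duck, the lamb, the terrier]
8. Guide goes back to the west ledge alone.  [the west ledge: the fox, the grain, the hay, the hen, the mouse, the rabbit | the east ledge: the duck, the lamb, the terrier]
9. Guide goes to the east ledge with the grain.  [the west ledge: the fox, the hay, the hen, the mouse, the rabbit | the east ledge: the duck, the grain, the lamb, the terrier]
10. Guide goes back to the west ledge alone.  [the west ledge: the fox, the hay, the hen, the mouse, the rabbit | the east ledge: the duck, the grain, the lamb, the terrier]
11. Guide goes to the east ledge with the hen.  [the west ledge: the fox, the hay, the mouse, the rabbit | the east ledge: the duck, the grain, the hen, the lamb, the terrier]
12. Guide goes back to the west ledge alone.  [the west ledge: the fox, the hay, the mouse, the rabbit | the east ledge: the duck, the grain, the hen, the lamb, the terrier]
13. Guide goes to the east ledge with the rabbit.  [the west ledge: the fox, the hay, the mouse | the east ledge: the duck, the grain, the hen, the lamb, the rabbit, the terrier]
14. Guide goes back to the west ledge alone.  [the west ledge: the fox, the hay, the mouse | the east ledge: the duck, the grain, the hen, the lamb, the rabbit, the terrier]
15. Guide goes to the east ledge with the fox.  [the west ledge: the hay, the mouse | the east ledge: the duck, the fox, the grain, the hen, the lamb, the rabbit, the terrier]
16. Guide goes back to the west ledge alone.  [the west ledge: the hay, the mouse | the east ledge: the duck, the fox, the grain, the hen, the lamb, the rabbit, the terrier]
17. Guide goes to the east ledge with the mouse.  [the west ledge: the hay | the east ledge: the duck, the fox, the grain, the hen, the lamb, the mouse, the rabbit, the terrier]
18. Guide goes back to the west ledge alone.  [the west ledge: the hay | the east ledge: the duck, the fox, the grain, the hen, the lamb, the mouse, the rabbit, the terrier]
19. Guide goes to the east ledge with the hay.  [the west ledge: — | the east ledge: the duck, the fox, the grain, the hay, the hen, the lamb, the mouse, the rabbit, the terrier]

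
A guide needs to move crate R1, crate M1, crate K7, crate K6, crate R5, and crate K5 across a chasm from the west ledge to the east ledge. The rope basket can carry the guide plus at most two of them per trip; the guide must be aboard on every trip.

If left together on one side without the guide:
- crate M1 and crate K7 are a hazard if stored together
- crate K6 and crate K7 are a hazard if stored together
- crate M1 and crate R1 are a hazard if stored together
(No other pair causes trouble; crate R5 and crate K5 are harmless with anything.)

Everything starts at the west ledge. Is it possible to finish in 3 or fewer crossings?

Counting alone: the guide can take at most 2 across per trip to the east ledge, so moving all 6 needs at least 3 loaded trips out, with a return between consecutive ones — at least 5 crossings.
Since 3 < 5, 3 crossings cannot be enough. (The shortest complete plan in fact takes 5:)
1. Guide goes to the east ledge with crate K7 and crate R1.  [the west ledge: crate K5, crate K6, crate M1, crate R5 | the east ledge: crate K7, crate R1]
2. Guide goes back to the west ledge alone.  [the west ledge: crate K5, crate K6, crate M1, crate R5 | the east ledge: crate K7, crate R1]
3. Guide goes to the east ledge with crate K5 and crate R5.  [the west ledge: crate K6, crate M1 | the east ledge: crate K5, crate K7, crate R1, crate R5]
4. Guide goes back to the west ledge alone.  [the west ledge: crate K6, crate M1 | the east ledge: crate K5, crate K7, crate R1, crate R5]
5. Guide goes to the east ledge with crate K6 and crate M1.  [the west ledge: — | the east ledge: crate K5, crate K6, crate K7, crate M1, crate R1, crate R5]

No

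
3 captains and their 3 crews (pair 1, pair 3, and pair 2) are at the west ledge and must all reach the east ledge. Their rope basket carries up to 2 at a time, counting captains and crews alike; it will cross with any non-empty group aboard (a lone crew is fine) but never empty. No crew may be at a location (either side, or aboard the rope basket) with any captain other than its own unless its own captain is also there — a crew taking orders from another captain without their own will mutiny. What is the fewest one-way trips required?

11

Counting alone: each trip to the east ledge takes at most 2 across and each return brings at least 1 back, so after t trips out (and t−1 returns) at most 2t − (t−1) of the 6 are across; that first reaches 6 at t = 5, so at least 9 crossings are needed.
The safety rule pushes this higher. Following every safe sequence of crossings, the most of the 6 that can be at the east ledge as the rope basket arrives there on crossing 9 is 5 — never all 6.
So no plan with fewer than 11 crossings exists, and this one achieves 11:
1. captain 1 and crew 1 cross → the east ledge.
2. captain 1 crosses ← the west ledge.
3. crew 2 and crew 3 cross → the east ledge.
4. crew 1 crosses ← the west ledge.
5. captain 2 and captain 3 cross → the east ledge.
6. captain 3 and crew 3 cross ← the west ledge.
7. captain 1 and captain 3 cross → the east ledge.
8. crew 2 crosses ← the west ledge.
9. crew 1 and crew 3 cross → the east ledge.
10. captain 2 crosses ← the west ledge.
11. captain 2 and crew 2 cross → the east ledge.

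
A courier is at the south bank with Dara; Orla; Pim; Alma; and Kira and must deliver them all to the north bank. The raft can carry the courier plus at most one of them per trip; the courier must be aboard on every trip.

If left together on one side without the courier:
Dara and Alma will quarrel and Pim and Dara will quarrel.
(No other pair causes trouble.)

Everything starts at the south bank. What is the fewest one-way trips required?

11

Counting alone: the courier can take at most 1 across per trip to the north bank, so moving all 5 needs at least 5 loaded trips out, with a return between consecutive ones — at least 9 crossings.
The safety rule pushes this higher. Following every safe sequence of crossings, the most of the 5 that can be at the north bank as the raft arrives there on crossing 9 is 4 — never all 5.
So no plan with fewer than 11 crossings exists, and this one achieves 11:
1. Courier goes to the north bank with Dara.  [the south bank: Alma, Kira, Orla, Pim | the north bank: Dara]
2. Courier goes back to the south bank alone.  [the south bank: Alma, Kira, Orla, Pim | the north bank: Dara]
3. Courier goes to the north bank with Orla.  [the south bank: Alma, Kira, Pim | the north bank: Dara, Orla]
4. Courier goes back to the south bank alone.  [the south bank: Alma, Kira, Pim | the north bank: Dara, Orla]
5. Courier goes to the north bank with Pim.  [the south bank: Alma, Kira | the north bank: Dara, Orla, Pim]
6. Courier goes back to the south bank with Dara.  [the south bank: Alma, Dara, Kira | the north bank: Orla, Pim]
7. Courier goes to the north bank with Alma.  [the south bank: Dara, Kira | the north bank: Alma, Orla, Pim]
8. Courier goes back to the south bank alone.  [the south bank: Dara, Kira | the north bank: Alma, Orla, Pim]
9. Courier goes to the north bank with Kira.  [the south bank: Dara | the north bank: Alma, Kira, Orla, Pim]
10. Courier goes back to the south bank alone.  [the south bank: Dara | the north bank: Alma, Kira, Orla, Pim]
11. Courier goes to the north bank with Dara.  [the south bank: — | the north bank: Alma, Dara, Kira, Orla, Pim]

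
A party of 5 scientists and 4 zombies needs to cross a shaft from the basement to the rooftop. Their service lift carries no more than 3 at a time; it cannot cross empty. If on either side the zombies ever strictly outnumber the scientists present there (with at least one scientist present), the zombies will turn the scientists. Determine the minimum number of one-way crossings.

Counting alone: each trip to the rooftop takes at most 3 across and each return brings at least 1 back, so after t trips out (and t−1 returns) at most 3t − (t−1) of the 9 are across; that first reaches 9 at t = 4, so at least 7 crossings are needed.
The plan below uses exactly 7 crossings, so it is optimal:
1. 3 zombies → the rooftop.  (the basement: 5S 1Z; the rooftop: 0S 3Z)
2. 1 zombie ← the basement.  (the basement: 5S 2Z; the rooftop: 0S 2Z)
3. 3 scientists → the rooftop.  (the basement: 2S 2Z; the rooftop: 3S 2Z)
4. 1 scientist ← the basement.  (the basement: 3S 2Z; the rooftop: 2S 2Z)
5. 2 scientists and 1 zombie → the rooftop.  (the basement: 1S 1Z; the rooftop: 4S 3Z)
6. 1 scientist ← the basement.  (the basement: 2S 1Z; the rooftop: 3S 3Z)
7. 2 scientists and 1 zombie → the rooftop.  (the basement: 0S 0Z; the rooftop: 5S 4Z)

7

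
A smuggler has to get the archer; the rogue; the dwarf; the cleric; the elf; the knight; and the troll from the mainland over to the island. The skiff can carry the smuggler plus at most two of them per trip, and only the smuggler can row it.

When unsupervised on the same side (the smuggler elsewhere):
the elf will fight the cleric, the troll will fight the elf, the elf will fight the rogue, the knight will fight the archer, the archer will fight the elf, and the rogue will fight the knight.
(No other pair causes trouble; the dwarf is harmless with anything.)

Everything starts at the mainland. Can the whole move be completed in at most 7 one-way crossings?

No

Counting alone: the smuggler can take at most 2 across per trip to the island, so moving all 7 needs at least 4 loaded trips out, with a return between consecutive ones — at least 7 crossings.
The safety rule pushes this higher. Following every safe sequence of crossings, the most of the 7 that can be at the island as the skiff arrives there on crossing 7 is 6 — never all 7.
So the move cannot be finished within 7 crossings. (The shortest complete plan takes 9:)
1. Smuggler goes to the island with the elf and the knight.
2. Smuggler goes back to the mainland alone.
3. Smuggler goes to the island with the dwarf.
4. Smuggler goes back to the mainland alone.
5. Smuggler goes to the island with the archer and the rogue.
6. Smuggler goes back to the mainland with the elf and the knight.
7. Smuggler goes to the island with the cleric and the troll.
8. Smuggler goes back to the mainland alone.
9. Smuggler goes to the island with the elf and the knight.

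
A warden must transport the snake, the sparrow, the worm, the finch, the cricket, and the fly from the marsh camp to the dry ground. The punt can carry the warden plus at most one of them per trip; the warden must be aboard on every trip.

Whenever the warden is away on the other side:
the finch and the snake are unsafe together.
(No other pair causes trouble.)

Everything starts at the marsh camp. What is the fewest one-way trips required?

Counting alone: the warden can take at most 1 across per trip to the dry ground, so moving all 6 needs at least 6 loaded trips out, with a return between consecutive ones — at least 11 crossings.
The plan below uses exactly 11 crossings, so it is optimal:
1. Warden goes to the dry ground with the snake.
2. Warden goes back to the marsh camp alone.
3. Warden goes to the dry ground with the sparrow.
4. Warden goes back to the marsh camp alone.
5. Warden goes to the dry ground with the worm.
6. Warden goes back to the marsh camp alone.
7. Warden goes to the dry ground with the cricket.
8. Warden goes back to the marsh camp alone.
9. Warden goes to the dry ground with the fly.
10. Warden goes back to the marsh camp alone.
11. Warden goes to the dry ground with the finch.

11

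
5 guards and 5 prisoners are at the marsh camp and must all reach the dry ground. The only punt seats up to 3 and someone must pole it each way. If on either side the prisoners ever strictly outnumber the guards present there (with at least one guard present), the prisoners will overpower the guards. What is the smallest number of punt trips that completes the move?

Counting alone: each trip to the dry ground takes at most 3 across and each return brings at least 1 back, so after t trips out (and t−1 returns) at most 3t − (t−1) of the 10 are across; that first reaches 10 at t = 5, so at least 9 crossings are needed.
The safety rule pushes this higher. Following every safe sequence of crossings, the most of the 10 that can be at the dry ground as the punt arrives there on crossing 9 is 9 — never all 10.
So no plan with fewer than 11 crossings exists, and this one achieves 11:
1. 2 prisoners → the dry ground.  (the marsh camp: 5G 3P; the dry ground: 0G 2P)
2. 1 prisoner ← the marsh camp.  (the marsh camp: 5G 4P; the dry ground: 0G 1P)
3. 3 prisoners → the dry ground.  (the marsh camp: 5G 1P; the dry ground: 0G 4P)
4. 1 prisoner ← the marsh camp.  (the marsh camp: 5G 2P; the dry ground: 0G 3P)
5. 3 guards → the dry ground.  (the marsh camp: 2G 2P; the dry ground: 3G 3P)
6. 1 guard and 1 prisoner ← the marsh camp.  (the marsh camp: 3G 3P; the dry ground: 2G 2P)
7. 3 guards → the dry ground.  (the marsh camp: 0G 3P; the dry ground: 5G 2P)
8. 1 prisoner ← the marsh camp.  (the marsh camp: 0G 4P; the dry ground: 5G 1P)
9. 2 prisoners → the dry ground.  (the marsh camp: 0G 2P; the dry ground: 5G 3P)
10. 1 prisoner ← the marsh camp.  (the marsh camp: 0G 3P; the dry ground: 5G 2P)
11. 3 prisoners → the dry ground.  (the marsh camp: 0G 0P; the dry ground: 5G 5P)

11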